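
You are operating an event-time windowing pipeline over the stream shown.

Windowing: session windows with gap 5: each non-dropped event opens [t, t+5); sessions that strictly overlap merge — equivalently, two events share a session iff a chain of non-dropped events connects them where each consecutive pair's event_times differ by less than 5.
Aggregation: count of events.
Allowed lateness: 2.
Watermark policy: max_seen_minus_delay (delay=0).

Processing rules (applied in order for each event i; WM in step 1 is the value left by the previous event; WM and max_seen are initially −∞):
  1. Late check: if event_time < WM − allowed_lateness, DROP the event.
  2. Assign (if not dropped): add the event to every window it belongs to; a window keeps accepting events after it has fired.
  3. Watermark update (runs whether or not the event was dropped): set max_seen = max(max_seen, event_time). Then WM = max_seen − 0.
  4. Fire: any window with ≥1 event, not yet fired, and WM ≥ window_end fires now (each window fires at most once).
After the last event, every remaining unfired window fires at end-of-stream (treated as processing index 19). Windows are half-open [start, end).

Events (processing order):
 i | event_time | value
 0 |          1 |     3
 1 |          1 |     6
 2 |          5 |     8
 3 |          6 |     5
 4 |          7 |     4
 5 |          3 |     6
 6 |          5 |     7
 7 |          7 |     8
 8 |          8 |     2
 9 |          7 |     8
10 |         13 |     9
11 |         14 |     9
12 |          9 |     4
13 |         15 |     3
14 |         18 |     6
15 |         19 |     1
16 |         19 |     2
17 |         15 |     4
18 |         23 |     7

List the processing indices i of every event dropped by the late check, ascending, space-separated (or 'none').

5 12 17

i=0 t=1 v=3: → [1,6); WM=1
i=1 t=1 v=6: → [1,6); WM=1
i=2 t=5 v=8: → [1,10); WM=5
i=3 t=6 v=5: → [1,11); WM=6
i=4 t=7 v=4: → [1,12); WM=7
i=5 t=3 v=6: DROP (t<7-2); WM=7
i=6 t=5 v=7: → [1,12); WM=7
i=7 t=7 v=8: → [1,12); WM=7
i=8 t=8 v=2: → [1,13); WM=8
i=9 t=7 v=8: → [1,13); WM=8
i=10 t=13 v=9: → [13,18); WM=13
i=11 t=14 v=9: → [13,19); WM=14
i=12 t=9 v=4: DROP (t<14-2); WM=14
i=13 t=15 v=3: → [13,20); WM=15
i=14 t=18 v=6: → [13,23); WM=18
i=15 t=19 v=1: → [13,24); WM=19
i=16 t=19 v=2: → [13,24); WM=19
i=17 t=15 v=4: DROP (t<19-2); WM=19
i=18 t=23 v=7: → [13,28); WM=23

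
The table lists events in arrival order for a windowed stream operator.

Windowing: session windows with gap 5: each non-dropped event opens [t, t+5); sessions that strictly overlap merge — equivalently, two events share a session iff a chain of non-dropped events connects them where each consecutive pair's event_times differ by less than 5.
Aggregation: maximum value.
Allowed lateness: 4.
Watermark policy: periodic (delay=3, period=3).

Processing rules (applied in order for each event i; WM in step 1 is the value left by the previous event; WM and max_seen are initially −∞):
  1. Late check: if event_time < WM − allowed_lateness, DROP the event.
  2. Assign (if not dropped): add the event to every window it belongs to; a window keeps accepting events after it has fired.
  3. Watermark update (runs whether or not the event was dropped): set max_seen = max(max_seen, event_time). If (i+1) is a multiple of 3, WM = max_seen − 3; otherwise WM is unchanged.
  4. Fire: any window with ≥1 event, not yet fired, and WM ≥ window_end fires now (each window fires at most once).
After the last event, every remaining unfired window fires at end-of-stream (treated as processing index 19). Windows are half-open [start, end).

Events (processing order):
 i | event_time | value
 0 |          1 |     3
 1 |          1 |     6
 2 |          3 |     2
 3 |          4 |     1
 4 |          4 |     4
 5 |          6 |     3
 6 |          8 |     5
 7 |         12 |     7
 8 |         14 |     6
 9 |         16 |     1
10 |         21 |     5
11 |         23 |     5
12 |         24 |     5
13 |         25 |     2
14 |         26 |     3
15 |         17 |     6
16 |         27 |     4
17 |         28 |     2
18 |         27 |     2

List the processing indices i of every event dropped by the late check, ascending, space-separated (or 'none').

i=0 t=1 v=3: → [1,6); WM=−∞
i=1 t=1 v=6: → [1,6); WM=−∞
i=2 t=3 v=2: → [1,8); WM=0
i=3 t=4 v=1: → [1,9); WM=0
i=4 t=4 v=4: → [1,9); WM=0
i=5 t=6 v=3: → [1,11); WM=3
i=6 t=8 v=5: → [1,13); WM=3
i=7 t=12 v=7: → [1,17); WM=3
i=8 t=14 v=6: → [1,19); WM=11
i=9 t=16 v=1: → [1,21); WM=11
i=10 t=21 v=5: → [21,26); WM=11
i=11 t=23 v=5: → [21,28); WM=20
i=12 t=24 v=5: → [21,29); WM=20
i=13 t=25 v=2: → [21,30); WM=20
i=14 t=26 v=3: → [21,31); WM=23
i=15 t=17 v=6: DROP (t<23-4); WM=23
i=16 t=27 v=4: → [21,32); WM=23
i=17 t=28 v=2: → [21,33); WM=25
i=18 t=27 v=2: → [21,33); WM=25

15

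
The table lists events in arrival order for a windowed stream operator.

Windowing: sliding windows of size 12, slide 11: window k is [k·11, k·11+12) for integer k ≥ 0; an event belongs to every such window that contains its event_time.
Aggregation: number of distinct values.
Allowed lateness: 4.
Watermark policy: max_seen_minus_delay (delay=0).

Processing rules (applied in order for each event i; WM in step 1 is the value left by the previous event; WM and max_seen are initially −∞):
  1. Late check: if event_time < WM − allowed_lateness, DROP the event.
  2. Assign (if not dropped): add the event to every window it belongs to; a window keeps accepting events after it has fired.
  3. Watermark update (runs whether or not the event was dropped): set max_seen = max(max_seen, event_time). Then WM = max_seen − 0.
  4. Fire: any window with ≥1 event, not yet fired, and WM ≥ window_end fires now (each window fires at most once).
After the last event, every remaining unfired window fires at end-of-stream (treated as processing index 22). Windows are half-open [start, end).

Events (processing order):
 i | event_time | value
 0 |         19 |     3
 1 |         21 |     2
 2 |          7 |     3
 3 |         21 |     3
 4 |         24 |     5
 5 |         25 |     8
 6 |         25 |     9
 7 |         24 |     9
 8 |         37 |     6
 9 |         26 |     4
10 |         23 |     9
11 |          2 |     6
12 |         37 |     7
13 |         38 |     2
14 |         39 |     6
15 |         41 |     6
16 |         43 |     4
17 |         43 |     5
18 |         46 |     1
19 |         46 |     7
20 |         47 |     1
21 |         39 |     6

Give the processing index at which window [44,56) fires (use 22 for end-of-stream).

22

i=0 t=19 v=3: → [11,23); WM=19
i=1 t=21 v=2: → [11,23); WM=21
i=2 t=7 v=3: DROP (t<21-4); WM=21
i=3 t=21 v=3: → [11,23); WM=21
i=4 t=24 v=5: → [22,34); WM=24; [11,23) fires=2
i=5 t=25 v=8: → [22,34); WM=25
i=6 t=25 v=9: → [22,34); WM=25
i=7 t=24 v=9: → [22,34); WM=25
i=8 t=37 v=6: → [33,45); WM=37; [22,34) fires=3
i=9 t=26 v=4: DROP (t<37-4); WM=37
i=10 t=23 v=9: DROP (t<37-4); WM=37
i=11 t=2 v=6: DROP (t<37-4); WM=37
i=12 t=37 v=7: → [33,45); WM=37
i=13 t=38 v=2: → [33,45); WM=38
i=14 t=39 v=6: → [33,45); WM=39
i=15 t=41 v=6: → [33,45); WM=41
i=16 t=43 v=4: → [33,45); WM=43
i=17 t=43 v=5: → [33,45); WM=43
i=18 t=46 v=1: → [44,56); WM=46; [33,45) fires=5
i=19 t=46 v=7: → [44,56); WM=46
i=20 t=47 v=1: → [44,56); WM=47
i=21 t=39 v=6: DROP (t<47-4); WM=47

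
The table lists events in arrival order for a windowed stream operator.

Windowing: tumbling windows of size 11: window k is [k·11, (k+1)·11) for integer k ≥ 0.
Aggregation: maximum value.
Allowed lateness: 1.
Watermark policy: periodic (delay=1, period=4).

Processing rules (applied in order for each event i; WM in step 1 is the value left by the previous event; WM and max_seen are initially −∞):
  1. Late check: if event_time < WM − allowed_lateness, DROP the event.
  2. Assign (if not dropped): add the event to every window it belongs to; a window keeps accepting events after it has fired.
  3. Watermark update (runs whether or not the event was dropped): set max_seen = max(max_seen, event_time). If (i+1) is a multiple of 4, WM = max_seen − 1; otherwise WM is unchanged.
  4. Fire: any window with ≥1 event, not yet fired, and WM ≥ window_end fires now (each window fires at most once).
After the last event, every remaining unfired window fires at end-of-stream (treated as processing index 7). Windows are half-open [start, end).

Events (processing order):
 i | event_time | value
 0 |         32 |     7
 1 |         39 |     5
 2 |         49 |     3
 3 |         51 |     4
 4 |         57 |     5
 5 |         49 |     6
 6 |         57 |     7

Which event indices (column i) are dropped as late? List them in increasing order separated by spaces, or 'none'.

i=0 t=32 v=7: → [22,33); WM=−∞
i=1 t=39 v=5: → [33,44); WM=−∞
i=2 t=49 v=3: → [44,55); WM=−∞
i=3 t=51 v=4: → [44,55); WM=50; [22,33) fires=7 [33,44) fires=5
i=4 t=57 v=5: → [55,66); WM=50
i=5 t=49 v=6: → [44,55); WM=50
i=6 t=57 v=7: → [55,66); WM=50

none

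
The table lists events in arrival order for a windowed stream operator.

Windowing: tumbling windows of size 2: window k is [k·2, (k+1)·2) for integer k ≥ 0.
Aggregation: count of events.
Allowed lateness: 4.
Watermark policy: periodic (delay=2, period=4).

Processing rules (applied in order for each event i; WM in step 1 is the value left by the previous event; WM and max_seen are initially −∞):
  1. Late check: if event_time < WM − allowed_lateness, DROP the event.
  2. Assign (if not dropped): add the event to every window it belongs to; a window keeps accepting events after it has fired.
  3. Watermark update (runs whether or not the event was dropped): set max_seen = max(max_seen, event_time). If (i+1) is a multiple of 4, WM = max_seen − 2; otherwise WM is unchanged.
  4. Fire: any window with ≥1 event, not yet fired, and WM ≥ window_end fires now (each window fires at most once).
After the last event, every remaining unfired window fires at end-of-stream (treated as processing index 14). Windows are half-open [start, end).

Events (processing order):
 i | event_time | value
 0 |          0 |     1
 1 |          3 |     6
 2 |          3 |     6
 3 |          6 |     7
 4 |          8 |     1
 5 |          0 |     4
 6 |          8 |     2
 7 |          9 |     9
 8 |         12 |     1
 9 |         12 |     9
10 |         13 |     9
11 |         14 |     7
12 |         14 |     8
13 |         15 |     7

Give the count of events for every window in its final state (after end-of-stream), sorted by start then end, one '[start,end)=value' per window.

i=0 t=0 v=1: → [0,2); WM=−∞
i=1 t=3 v=6: → [2,4); WM=−∞
i=2 t=3 v=6: → [2,4); WM=−∞
i=3 t=6 v=7: → [6,8); WM=4; [0,2) fires=1 [2,4) fires=2
i=4 t=8 v=1: → [8,10); WM=4
i=5 t=0 v=4: → [0,2); WM=4
i=6 t=8 v=2: → [8,10); WM=4
i=7 t=9 v=9: → [8,10); WM=7
i=8 t=12 v=1: → [12,14); WM=7
i=9 t=12 v=9: → [12,14); WM=7
i=10 t=13 v=9: → [12,14); WM=7
i=11 t=14 v=7: → [14,16); WM=12; [6,8) fires=1 [8,10) fires=3
i=12 t=14 v=8: → [14,16); WM=12
i=13 t=15 v=7: → [14,16); WM=12

[0,2)=2 [2,4)=2 [6,8)=1 [8,10)=3 [12,14)=3 [14,16)=3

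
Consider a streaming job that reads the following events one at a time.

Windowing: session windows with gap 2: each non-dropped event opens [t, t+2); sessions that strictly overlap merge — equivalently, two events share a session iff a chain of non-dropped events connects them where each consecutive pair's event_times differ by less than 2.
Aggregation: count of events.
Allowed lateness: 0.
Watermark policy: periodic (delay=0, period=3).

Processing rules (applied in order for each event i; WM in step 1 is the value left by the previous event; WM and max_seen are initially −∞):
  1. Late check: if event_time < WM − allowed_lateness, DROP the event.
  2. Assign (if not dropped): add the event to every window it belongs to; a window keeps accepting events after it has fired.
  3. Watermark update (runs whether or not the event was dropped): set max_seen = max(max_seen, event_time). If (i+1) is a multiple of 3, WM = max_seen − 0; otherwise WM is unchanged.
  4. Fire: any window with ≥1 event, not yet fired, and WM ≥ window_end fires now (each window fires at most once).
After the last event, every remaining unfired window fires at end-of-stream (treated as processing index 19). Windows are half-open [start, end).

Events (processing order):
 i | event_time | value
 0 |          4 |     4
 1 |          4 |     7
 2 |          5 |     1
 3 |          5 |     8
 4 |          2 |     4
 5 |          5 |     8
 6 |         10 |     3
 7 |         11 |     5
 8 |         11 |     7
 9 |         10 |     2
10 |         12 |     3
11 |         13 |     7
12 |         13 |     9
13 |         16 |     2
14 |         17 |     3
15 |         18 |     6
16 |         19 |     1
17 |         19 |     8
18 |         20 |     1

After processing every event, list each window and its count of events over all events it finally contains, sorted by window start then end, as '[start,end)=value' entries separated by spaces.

[4,7)=5 [10,15)=6 [16,22)=6

i=0 t=4 v=4: → [4,6); WM=−∞
i=1 t=4 v=7: → [4,6); WM=−∞
i=2 t=5 v=1: → [4,7); WM=5
i=3 t=5 v=8: → [4,7); WM=5
i=4 t=2 v=4: DROP (t<5-0); WM=5
i=5 t=5 v=8: → [4,7); WM=5
i=6 t=10 v=3: → [10,12); WM=5
i=7 t=11 v=5: → [10,13); WM=5
i=8 t=11 v=7: → [10,13); WM=11
i=9 t=10 v=2: DROP (t<11-0); WM=11
i=10 t=12 v=3: → [10,14); WM=11
i=11 t=13 v=7: → [10,15); WM=13
i=12 t=13 v=9: → [10,15); WM=13
i=13 t=16 v=2: → [16,18); WM=13
i=14 t=17 v=3: → [16,19); WM=17
i=15 t=18 v=6: → [16,20); WM=17
i=16 t=19 v=1: → [16,21); WM=17
i=17 t=19 v=8: → [16,21); WM=19
i=18 t=20 v=1: → [16,22); WM=19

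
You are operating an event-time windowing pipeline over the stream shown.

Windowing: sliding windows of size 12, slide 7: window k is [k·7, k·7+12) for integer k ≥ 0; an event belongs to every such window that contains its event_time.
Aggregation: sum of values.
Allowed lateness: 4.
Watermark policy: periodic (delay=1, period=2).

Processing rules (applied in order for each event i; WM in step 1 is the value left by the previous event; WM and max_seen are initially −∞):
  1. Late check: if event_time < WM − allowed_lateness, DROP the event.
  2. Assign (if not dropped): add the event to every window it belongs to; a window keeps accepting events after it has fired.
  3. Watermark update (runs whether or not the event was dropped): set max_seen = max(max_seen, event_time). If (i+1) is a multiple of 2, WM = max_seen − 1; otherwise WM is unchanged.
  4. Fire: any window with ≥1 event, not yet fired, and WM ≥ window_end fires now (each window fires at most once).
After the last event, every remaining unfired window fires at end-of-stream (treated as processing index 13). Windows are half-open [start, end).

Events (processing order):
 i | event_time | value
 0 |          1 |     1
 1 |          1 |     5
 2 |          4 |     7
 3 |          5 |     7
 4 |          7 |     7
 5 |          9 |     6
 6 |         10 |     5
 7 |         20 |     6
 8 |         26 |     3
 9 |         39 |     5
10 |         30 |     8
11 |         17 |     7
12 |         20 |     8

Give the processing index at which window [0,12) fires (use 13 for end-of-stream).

7

i=0 t=1 v=1: → [0,12); WM=−∞
i=1 t=1 v=5: → [0,12); WM=0
i=2 t=4 v=7: → [0,12); WM=0
i=3 t=5 v=7: → [0,12); WM=4
i=4 t=7 v=7: → [7,19),[0,12); WM=4
i=5 t=9 v=6: → [7,19),[0,12); WM=8
i=6 t=10 v=5: → [7,19),[0,12); WM=8
i=7 t=20 v=6: → [14,26); WM=19; [0,12) fires=38 [7,19) fires=18
i=8 t=26 v=3: → [21,33); WM=19
i=9 t=39 v=5: → [35,47),[28,40); WM=38; [14,26) fires=6 [21,33) fires=3
i=10 t=30 v=8: DROP (t<38-4); WM=38
i=11 t=17 v=7: DROP (t<38-4); WM=38
i=12 t=20 v=8: DROP (t<38-4); WM=38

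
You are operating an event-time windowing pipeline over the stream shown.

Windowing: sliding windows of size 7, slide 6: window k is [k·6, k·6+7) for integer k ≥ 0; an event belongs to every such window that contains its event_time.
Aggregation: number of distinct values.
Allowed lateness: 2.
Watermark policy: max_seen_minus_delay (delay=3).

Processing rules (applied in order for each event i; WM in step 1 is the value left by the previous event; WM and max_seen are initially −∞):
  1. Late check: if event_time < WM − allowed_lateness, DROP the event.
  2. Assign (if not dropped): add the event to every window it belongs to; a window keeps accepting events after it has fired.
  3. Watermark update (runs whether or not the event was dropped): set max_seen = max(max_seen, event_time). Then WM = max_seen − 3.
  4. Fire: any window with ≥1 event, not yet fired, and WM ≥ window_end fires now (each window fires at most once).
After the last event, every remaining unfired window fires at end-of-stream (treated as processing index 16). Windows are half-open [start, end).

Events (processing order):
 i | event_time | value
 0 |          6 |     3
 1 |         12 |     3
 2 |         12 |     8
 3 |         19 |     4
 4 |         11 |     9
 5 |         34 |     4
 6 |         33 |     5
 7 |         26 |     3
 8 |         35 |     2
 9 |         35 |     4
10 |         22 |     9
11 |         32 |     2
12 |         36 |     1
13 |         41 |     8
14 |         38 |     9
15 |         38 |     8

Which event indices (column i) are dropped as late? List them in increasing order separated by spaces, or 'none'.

i=0 t=6 v=3: → [6,13),[0,7); WM=3
i=1 t=12 v=3: → [12,19),[6,13); WM=9; [0,7) fires=1
i=2 t=12 v=8: → [12,19),[6,13); WM=9
i=3 t=19 v=4: → [18,25); WM=16; [6,13) fires=2
i=4 t=11 v=9: DROP (t<16-2); WM=16
i=5 t=34 v=4: → [30,37); WM=31; [12,19) fires=2 [18,25) fires=1
i=6 t=33 v=5: → [30,37); WM=31
i=7 t=26 v=3: DROP (t<31-2); WM=31
i=8 t=35 v=2: → [30,37); WM=32
i=9 t=35 v=4: → [30,37); WM=32
i=10 t=22 v=9: DROP (t<32-2); WM=32
i=11 t=32 v=2: → [30,37); WM=32
i=12 t=36 v=1: → [36,43),[30,37); WM=33
i=13 t=41 v=8: → [36,43); WM=38; [30,37) fires=4
i=14 t=38 v=9: → [36,43); WM=38
i=15 t=38 v=8: → [36,43); WM=38

4 7 10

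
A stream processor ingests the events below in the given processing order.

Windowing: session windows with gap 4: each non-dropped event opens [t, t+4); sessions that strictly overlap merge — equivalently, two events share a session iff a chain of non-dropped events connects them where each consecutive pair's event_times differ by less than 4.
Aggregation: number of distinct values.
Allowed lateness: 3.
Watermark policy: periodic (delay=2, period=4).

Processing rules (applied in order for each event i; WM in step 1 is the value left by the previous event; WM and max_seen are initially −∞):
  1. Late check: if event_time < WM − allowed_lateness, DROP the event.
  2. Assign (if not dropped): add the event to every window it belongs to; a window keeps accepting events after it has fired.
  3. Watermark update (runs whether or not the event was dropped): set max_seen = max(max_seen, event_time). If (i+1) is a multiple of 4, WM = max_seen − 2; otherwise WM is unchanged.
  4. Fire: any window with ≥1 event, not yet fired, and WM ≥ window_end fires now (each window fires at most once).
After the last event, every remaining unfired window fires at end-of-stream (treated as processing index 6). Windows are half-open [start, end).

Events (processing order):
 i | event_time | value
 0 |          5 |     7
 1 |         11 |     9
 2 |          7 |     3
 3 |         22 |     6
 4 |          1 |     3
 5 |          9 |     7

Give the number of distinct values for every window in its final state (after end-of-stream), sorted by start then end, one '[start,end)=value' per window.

i=0 t=5 v=7: → [5,9); WM=−∞
i=1 t=11 v=9: → [11,15); WM=−∞
i=2 t=7 v=3: → [5,11); WM=−∞
i=3 t=22 v=6: → [22,26); WM=20
i=4 t=1 v=3: DROP (t<20-3); WM=20
i=5 t=9 v=7: DROP (t<20-3); WM=20

[5,11)=2 [11,15)=1 [22,26)=1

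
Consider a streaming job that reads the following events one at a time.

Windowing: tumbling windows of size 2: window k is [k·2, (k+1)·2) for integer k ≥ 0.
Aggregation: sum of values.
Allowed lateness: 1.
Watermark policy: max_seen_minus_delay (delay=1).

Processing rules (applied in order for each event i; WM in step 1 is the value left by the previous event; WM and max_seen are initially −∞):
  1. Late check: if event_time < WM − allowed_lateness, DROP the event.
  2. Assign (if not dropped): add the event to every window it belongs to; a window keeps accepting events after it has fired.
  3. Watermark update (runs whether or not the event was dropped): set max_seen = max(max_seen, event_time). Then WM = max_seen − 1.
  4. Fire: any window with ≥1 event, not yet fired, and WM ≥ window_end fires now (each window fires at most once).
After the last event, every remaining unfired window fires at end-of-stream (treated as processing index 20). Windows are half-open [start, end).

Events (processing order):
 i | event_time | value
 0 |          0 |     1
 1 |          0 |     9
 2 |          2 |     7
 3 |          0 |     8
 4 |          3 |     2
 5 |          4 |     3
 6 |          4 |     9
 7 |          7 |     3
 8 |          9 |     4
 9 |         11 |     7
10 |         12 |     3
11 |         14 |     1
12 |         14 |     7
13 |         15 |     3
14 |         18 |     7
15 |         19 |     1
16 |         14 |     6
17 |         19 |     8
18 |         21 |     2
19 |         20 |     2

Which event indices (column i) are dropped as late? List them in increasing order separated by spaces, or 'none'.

16

i=0 t=0 v=1: → [0,2); WM=-1
i=1 t=0 v=9: → [0,2); WM=-1
i=2 t=2 v=7: → [2,4); WM=1
i=3 t=0 v=8: → [0,2); WM=1
i=4 t=3 v=2: → [2,4); WM=2; [0,2) fires=18
i=5 t=4 v=3: → [4,6); WM=3
i=6 t=4 v=9: → [4,6); WM=3
i=7 t=7 v=3: → [6,8); WM=6; [2,4) fires=9 [4,6) fires=12
i=8 t=9 v=4: → [8,10); WM=8; [6,8) fires=3
i=9 t=11 v=7: → [10,12); WM=10; [8,10) fires=4
i=10 t=12 v=3: → [12,14); WM=11
i=11 t=14 v=1: → [14,16); WM=13; [10,12) fires=7
i=12 t=14 v=7: → [14,16); WM=13
i=13 t=15 v=3: → [14,16); WM=14; [12,14) fires=3
i=14 t=18 v=7: → [18,20); WM=17; [14,16) fires=11
i=15 t=19 v=1: → [18,20); WM=18
i=16 t=14 v=6: DROP (t<18-1); WM=18
i=17 t=19 v=8: → [18,20); WM=18
i=18 t=21 v=2: → [20,22); WM=20; [18,20) fires=16
i=19 t=20 v=2: → [20,22); WM=20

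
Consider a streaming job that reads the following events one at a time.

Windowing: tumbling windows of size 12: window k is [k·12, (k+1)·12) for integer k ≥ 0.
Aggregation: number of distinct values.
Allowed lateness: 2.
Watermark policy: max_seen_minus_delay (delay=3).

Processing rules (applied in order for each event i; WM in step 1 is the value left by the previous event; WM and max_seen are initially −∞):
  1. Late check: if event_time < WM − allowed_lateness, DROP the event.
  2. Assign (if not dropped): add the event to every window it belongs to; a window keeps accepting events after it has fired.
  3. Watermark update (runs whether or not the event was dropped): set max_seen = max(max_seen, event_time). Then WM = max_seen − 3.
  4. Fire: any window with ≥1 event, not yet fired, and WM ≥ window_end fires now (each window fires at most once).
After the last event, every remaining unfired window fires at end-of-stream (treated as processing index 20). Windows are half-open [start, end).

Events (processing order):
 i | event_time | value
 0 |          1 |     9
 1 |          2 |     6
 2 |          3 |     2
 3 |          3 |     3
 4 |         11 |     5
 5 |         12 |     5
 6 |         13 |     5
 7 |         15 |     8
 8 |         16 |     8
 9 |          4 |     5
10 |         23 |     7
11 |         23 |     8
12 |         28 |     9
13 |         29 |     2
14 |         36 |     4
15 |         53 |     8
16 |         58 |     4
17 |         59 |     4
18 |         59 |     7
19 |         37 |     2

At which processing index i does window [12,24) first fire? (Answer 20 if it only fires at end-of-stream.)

12

i=0 t=1 v=9: → [0,12); WM=-2
i=1 t=2 v=6: → [0,12); WM=-1
i=2 t=3 v=2: → [0,12); WM=0
i=3 t=3 v=3: → [0,12); WM=0
i=4 t=11 v=5: → [0,12); WM=8
i=5 t=12 v=5: → [12,24); WM=9
i=6 t=13 v=5: → [12,24); WM=10
i=7 t=15 v=8: → [12,24); WM=12; [0,12) fires=5
i=8 t=16 v=8: → [12,24); WM=13
i=9 t=4 v=5: DROP (t<13-2); WM=13
i=10 t=23 v=7: → [12,24); WM=20
i=11 t=23 v=8: → [12,24); WM=20
i=12 t=28 v=9: → [24,36); WM=25; [12,24) fires=3
i=13 t=29 v=2: → [24,36); WM=26
i=14 t=36 v=4: → [36,48); WM=33
i=15 t=53 v=8: → [48,60); WM=50; [24,36) fires=2 [36,48) fires=1
i=16 t=58 v=4: → [48,60); WM=55
i=17 t=59 v=4: → [48,60); WM=56
i=18 t=59 v=7: → [48,60); WM=56
i=19 t=37 v=2: DROP (t<56-2); WM=56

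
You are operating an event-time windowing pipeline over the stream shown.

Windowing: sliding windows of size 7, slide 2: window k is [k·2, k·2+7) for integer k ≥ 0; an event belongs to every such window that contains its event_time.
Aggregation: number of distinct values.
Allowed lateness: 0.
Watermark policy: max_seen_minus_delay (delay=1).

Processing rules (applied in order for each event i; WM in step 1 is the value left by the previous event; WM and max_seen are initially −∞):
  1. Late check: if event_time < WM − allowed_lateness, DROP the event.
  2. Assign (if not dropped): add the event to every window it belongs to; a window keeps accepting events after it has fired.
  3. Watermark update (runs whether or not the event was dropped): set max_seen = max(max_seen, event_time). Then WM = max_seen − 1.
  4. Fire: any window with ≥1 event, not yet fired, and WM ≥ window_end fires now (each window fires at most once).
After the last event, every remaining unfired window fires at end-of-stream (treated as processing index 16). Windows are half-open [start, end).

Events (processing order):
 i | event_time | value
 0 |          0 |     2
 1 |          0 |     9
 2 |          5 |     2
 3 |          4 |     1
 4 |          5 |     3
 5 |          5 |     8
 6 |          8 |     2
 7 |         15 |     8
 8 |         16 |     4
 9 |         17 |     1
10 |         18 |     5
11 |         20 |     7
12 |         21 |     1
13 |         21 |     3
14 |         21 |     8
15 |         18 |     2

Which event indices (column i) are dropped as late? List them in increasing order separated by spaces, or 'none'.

15

i=0 t=0 v=2: → [0,7); WM=-1
i=1 t=0 v=9: → [0,7); WM=-1
i=2 t=5 v=2: → [4,11),[2,9),[0,7); WM=4
i=3 t=4 v=1: → [4,11),[2,9),[0,7); WM=4
i=4 t=5 v=3: → [4,11),[2,9),[0,7); WM=4
i=5 t=5 v=8: → [4,11),[2,9),[0,7); WM=4
i=6 t=8 v=2: → [8,15),[6,13),[4,11),[2,9); WM=7; [0,7) fires=5
i=7 t=15 v=8: → [14,21),[12,19),[10,17); WM=14; [2,9) fires=4 [4,11) fires=4 [6,13) fires=1
i=8 t=16 v=4: → [16,23),[14,21),[12,19),[10,17); WM=15; [8,15) fires=1
i=9 t=17 v=1: → [16,23),[14,21),[12,19); WM=16
i=10 t=18 v=5: → [18,25),[16,23),[14,21),[12,19); WM=17; [10,17) fires=2
i=11 t=20 v=7: → [20,27),[18,25),[16,23),[14,21); WM=19; [12,19) fires=4
i=12 t=21 v=1: → [20,27),[18,25),[16,23); WM=20
i=13 t=21 v=3: → [20,27),[18,25),[16,23); WM=20
i=14 t=21 v=8: → [20,27),[18,25),[16,23); WM=20
i=15 t=18 v=2: DROP (t<20-0); WM=20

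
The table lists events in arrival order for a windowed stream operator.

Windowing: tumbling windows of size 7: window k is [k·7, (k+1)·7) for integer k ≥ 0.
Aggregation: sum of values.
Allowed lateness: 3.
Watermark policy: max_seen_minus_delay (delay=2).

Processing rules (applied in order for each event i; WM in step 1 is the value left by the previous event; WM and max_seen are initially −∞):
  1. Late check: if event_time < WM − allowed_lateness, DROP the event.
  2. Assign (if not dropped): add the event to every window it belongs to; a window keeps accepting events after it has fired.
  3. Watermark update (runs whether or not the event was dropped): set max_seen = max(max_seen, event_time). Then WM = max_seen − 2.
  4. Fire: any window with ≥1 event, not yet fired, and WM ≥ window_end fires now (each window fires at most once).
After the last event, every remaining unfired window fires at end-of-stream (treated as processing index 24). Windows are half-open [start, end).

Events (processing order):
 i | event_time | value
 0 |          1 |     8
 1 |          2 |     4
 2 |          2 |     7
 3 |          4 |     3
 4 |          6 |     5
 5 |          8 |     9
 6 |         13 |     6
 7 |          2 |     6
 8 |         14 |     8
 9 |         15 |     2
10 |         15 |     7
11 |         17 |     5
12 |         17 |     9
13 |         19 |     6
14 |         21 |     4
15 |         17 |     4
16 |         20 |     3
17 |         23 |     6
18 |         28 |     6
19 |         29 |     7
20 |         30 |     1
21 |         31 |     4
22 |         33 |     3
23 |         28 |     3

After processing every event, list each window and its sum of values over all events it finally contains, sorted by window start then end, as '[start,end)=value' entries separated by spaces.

i=0 t=1 v=8: → [0,7); WM=-1
i=1 t=2 v=4: → [0,7); WM=0
i=2 t=2 v=7: → [0,7); WM=0
i=3 t=4 v=3: → [0,7); WM=2
i=4 t=6 v=5: → [0,7); WM=4
i=5 t=8 v=9: → [7,14); WM=6
i=6 t=13 v=6: → [7,14); WM=11; [0,7) fires=27
i=7 t=2 v=6: DROP (t<11-3); WM=11
i=8 t=14 v=8: → [14,21); WM=12
i=9 t=15 v=2: → [14,21); WM=13
i=10 t=15 v=7: → [14,21); WM=13
i=11 t=17 v=5: → [14,21); WM=15; [7,14) fires=15
i=12 t=17 v=9: → [14,21); WM=15
i=13 t=19 v=6: → [14,21); WM=17
i=14 t=21 v=4: → [21,28); WM=19
i=15 t=17 v=4: → [14,21); WM=19
i=16 t=20 v=3: → [14,21); WM=19
i=17 t=23 v=6: → [21,28); WM=21; [14,21) fires=44
i=18 t=28 v=6: → [28,35); WM=26
i=19 t=29 v=7: → [28,35); WM=27
i=20 t=30 v=1: → [28,35); WM=28; [21,28) fires=10
i=21 t=31 v=4: → [28,35); WM=29
i=22 t=33 v=3: → [28,35); WM=31
i=23 t=28 v=3: → [28,35); WM=31

[0,7)=27 [7,14)=15 [14,21)=44 [21,28)=10 [28,35)=24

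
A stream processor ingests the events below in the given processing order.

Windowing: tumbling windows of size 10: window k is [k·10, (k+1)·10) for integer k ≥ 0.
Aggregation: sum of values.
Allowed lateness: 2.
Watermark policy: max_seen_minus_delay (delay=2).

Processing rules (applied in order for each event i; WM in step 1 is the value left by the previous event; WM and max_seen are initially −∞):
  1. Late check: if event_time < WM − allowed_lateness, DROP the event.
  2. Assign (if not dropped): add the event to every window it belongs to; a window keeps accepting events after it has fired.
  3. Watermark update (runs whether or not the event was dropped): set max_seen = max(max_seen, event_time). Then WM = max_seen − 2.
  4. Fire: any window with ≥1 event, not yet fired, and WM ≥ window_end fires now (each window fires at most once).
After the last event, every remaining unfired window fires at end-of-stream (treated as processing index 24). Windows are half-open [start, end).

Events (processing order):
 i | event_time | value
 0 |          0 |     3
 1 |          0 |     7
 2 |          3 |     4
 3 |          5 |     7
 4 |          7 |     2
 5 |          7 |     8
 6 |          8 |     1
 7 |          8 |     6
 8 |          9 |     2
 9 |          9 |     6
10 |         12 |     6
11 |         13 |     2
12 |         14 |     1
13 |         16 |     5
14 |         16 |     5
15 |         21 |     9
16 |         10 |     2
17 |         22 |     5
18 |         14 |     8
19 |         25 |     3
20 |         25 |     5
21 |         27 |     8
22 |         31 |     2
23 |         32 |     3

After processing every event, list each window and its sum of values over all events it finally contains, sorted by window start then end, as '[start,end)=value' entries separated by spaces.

i=0 t=0 v=3: → [0,10); WM=-2
i=1 t=0 v=7: → [0,10); WM=-2
i=2 t=3 v=4: → [0,10); WM=1
i=3 t=5 v=7: → [0,10); WM=3
i=4 t=7 v=2: → [0,10); WM=5
i=5 t=7 v=8: → [0,10); WM=5
i=6 t=8 v=1: → [0,10); WM=6
i=7 t=8 v=6: → [0,10); WM=6
i=8 t=9 v=2: → [0,10); WM=7
i=9 t=9 v=6: → [0,10); WM=7
i=10 t=12 v=6: → [10,20); WM=10; [0,10) fires=46
i=11 t=13 v=2: → [10,20); WM=11
i=12 t=14 v=1: → [10,20); WM=12
i=13 t=16 v=5: → [10,20); WM=14
i=14 t=16 v=5: → [10,20); WM=14
i=15 t=21 v=9: → [20,30); WM=19
i=16 t=10 v=2: DROP (t<19-2); WM=19
i=17 t=22 v=5: → [20,30); WM=20; [10,20) fires=19
i=18 t=14 v=8: DROP (t<20-2); WM=20
i=19 t=25 v=3: → [20,30); WM=23
i=20 t=25 v=5: → [20,30); WM=23
i=21 t=27 v=8: → [20,30); WM=25
i=22 t=31 v=2: → [30,40); WM=29
i=23 t=32 v=3: → [30,40); WM=30; [20,30) fires=30

[0,10)=46 [10,20)=19 [20,30)=30 [30,40)=5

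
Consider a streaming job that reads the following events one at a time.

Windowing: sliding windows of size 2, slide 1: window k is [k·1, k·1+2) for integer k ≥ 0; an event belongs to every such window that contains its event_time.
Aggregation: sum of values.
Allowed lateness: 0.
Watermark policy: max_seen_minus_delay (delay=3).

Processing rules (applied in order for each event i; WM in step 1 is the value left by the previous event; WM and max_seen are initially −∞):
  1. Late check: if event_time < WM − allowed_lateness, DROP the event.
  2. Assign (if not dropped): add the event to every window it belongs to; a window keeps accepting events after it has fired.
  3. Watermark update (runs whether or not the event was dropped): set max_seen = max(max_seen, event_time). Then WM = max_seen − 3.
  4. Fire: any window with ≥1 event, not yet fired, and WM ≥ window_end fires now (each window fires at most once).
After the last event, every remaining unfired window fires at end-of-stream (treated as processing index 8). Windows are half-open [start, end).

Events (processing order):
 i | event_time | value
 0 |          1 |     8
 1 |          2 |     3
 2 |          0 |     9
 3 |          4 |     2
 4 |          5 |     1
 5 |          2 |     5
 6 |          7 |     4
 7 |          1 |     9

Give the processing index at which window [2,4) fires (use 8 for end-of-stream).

6

i=0 t=1 v=8: → [1,3),[0,2); WM=-2
i=1 t=2 v=3: → [2,4),[1,3); WM=-1
i=2 t=0 v=9: → [0,2); WM=-1
i=3 t=4 v=2: → [4,6),[3,5); WM=1
i=4 t=5 v=1: → [5,7),[4,6); WM=2; [0,2) fires=17
i=5 t=2 v=5: → [2,4),[1,3); WM=2
i=6 t=7 v=4: → [7,9),[6,8); WM=4; [1,3) fires=16 [2,4) fires=8
i=7 t=1 v=9: DROP (t<4-0); WM=4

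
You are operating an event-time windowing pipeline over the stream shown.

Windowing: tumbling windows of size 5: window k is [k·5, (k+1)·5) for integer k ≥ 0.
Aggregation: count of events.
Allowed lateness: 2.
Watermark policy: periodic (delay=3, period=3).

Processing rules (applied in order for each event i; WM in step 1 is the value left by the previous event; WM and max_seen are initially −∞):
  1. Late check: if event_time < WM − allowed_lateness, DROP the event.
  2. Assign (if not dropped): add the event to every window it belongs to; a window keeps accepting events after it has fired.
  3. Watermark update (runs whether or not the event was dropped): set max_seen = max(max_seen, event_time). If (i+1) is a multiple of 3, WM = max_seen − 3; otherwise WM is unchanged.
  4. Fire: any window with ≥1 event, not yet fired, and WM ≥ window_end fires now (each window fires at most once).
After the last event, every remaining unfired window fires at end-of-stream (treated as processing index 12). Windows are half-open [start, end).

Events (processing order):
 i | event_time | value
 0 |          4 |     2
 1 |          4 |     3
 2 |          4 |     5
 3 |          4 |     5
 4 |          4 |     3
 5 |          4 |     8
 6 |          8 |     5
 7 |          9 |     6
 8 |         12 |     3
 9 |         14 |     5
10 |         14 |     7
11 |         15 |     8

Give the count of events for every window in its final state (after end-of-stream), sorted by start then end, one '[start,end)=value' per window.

[0,5)=6 [5,10)=2 [10,15)=3 [15,20)=1

i=0 t=4 v=2: → [0,5); WM=−∞
i=1 t=4 v=3: → [0,5); WM=−∞
i=2 t=4 v=5: → [0,5); WM=1
i=3 t=4 v=5: → [0,5); WM=1
i=4 t=4 v=3: → [0,5); WM=1
i=5 t=4 v=8: → [0,5); WM=1
i=6 t=8 v=5: → [5,10); WM=1
i=7 t=9 v=6: → [5,10); WM=1
i=8 t=12 v=3: → [10,15); WM=9; [0,5) fires=6
i=9 t=14 v=5: → [10,15); WM=9
i=10 t=14 v=7: → [10,15); WM=9
i=11 t=15 v=8: → [15,20); WM=12; [5,10) fires=2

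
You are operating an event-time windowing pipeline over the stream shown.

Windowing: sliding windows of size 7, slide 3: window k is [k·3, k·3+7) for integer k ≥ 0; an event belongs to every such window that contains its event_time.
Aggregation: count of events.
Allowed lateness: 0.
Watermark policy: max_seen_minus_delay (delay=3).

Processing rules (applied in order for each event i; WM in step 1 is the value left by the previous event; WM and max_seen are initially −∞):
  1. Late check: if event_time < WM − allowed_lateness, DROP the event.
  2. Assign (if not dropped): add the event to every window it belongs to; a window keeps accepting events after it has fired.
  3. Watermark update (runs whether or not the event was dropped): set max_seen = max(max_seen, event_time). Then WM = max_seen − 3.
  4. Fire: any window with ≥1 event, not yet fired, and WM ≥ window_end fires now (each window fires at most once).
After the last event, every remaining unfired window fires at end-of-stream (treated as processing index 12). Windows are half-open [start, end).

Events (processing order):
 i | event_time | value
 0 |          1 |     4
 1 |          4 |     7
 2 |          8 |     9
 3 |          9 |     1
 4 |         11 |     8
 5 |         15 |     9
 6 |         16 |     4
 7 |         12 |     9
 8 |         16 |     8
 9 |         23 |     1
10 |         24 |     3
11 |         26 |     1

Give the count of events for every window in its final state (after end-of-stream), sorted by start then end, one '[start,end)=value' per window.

[0,7)=2 [3,10)=3 [6,13)=3 [9,16)=3 [12,19)=3 [15,22)=3 [18,25)=2 [21,28)=3 [24,31)=2

i=0 t=1 v=4: → [0,7); WM=-2
i=1 t=4 v=7: → [3,10),[0,7); WM=1
i=2 t=8 v=9: → [6,13),[3,10); WM=5
i=3 t=9 v=1: → [9,16),[6,13),[3,10); WM=6
i=4 t=11 v=8: → [9,16),[6,13); WM=8; [0,7) fires=2
i=5 t=15 v=9: → [15,22),[12,19),[9,16); WM=12; [3,10) fires=3
i=6 t=16 v=4: → [15,22),[12,19); WM=13; [6,13) fires=3
i=7 t=12 v=9: DROP (t<13-0); WM=13
i=8 t=16 v=8: → [15,22),[12,19); WM=13
i=9 t=23 v=1: → [21,28),[18,25); WM=20; [9,16) fires=3 [12,19) fires=3
i=10 t=24 v=3: → [24,31),[21,28),[18,25); WM=21
i=11 t=26 v=1: → [24,31),[21,28); WM=23; [15,22) fires=3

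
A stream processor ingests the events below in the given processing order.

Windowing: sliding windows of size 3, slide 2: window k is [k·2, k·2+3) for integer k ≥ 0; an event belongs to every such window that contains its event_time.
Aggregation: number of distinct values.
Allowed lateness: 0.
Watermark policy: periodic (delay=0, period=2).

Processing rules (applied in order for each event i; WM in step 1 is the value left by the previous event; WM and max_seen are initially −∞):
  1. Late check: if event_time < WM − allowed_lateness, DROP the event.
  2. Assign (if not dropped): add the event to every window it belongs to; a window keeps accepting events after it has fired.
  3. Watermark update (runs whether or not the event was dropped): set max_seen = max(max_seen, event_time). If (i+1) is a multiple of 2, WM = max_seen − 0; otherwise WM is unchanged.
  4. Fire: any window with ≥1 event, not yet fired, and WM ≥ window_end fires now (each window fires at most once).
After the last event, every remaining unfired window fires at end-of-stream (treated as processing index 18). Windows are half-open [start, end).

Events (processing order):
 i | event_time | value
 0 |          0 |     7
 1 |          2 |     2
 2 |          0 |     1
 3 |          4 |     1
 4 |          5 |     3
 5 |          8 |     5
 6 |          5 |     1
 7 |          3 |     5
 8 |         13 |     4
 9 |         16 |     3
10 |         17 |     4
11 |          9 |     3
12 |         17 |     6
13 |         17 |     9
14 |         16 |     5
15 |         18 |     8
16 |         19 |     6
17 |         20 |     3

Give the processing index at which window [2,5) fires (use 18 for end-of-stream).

5

i=0 t=0 v=7: → [0,3); WM=−∞
i=1 t=2 v=2: → [2,5),[0,3); WM=2
i=2 t=0 v=1: DROP (t<2-0); WM=2
i=3 t=4 v=1: → [4,7),[2,5); WM=4; [0,3) fires=2
i=4 t=5 v=3: → [4,7); WM=4
i=5 t=8 v=5: → [8,11),[6,9); WM=8; [2,5) fires=2 [4,7) fires=2
i=6 t=5 v=1: DROP (t<8-0); WM=8
i=7 t=3 v=5: DROP (t<8-0); WM=8
i=8 t=13 v=4: → [12,15); WM=8
i=9 t=16 v=3: → [16,19),[14,17); WM=16; [6,9) fires=1 [8,11) fires=1 [12,15) fires=1
i=10 t=17 v=4: → [16,19); WM=16
i=11 t=9 v=3: DROP (t<16-0); WM=17; [14,17) fires=1
i=12 t=17 v=6: → [16,19); WM=17
i=13 t=17 v=9: → [16,19); WM=17
i=14 t=16 v=5: DROP (t<17-0); WM=17
i=15 t=18 v=8: → [18,21),[16,19); WM=18
i=16 t=19 v=6: → [18,21); WM=18
i=17 t=20 v=3: → [20,23),[18,21); WM=20; [16,19) fires=5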